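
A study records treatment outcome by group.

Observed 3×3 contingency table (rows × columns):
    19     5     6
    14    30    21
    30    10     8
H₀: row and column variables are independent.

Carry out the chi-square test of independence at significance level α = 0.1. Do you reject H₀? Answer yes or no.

Row totals [30, 65, 48], col totals [63, 45, 35], n=143
χ² = (19−13.22)²/13.22 + (5−9.44)²/9.44 + (6−7.34)²/7.34 + (14−28.64)²/28.64 + (30−20.45)²/20.45 + (21−15.91)²/15.91 + (30−21.15)²/21.15 + (10−15.10)²/15.10 + (8−11.75)²/11.75 = 25.0567
df = 4
p-value (upper-tail) = 0.00005
At α=0.1: p < α → reject H₀

reject H₀: yes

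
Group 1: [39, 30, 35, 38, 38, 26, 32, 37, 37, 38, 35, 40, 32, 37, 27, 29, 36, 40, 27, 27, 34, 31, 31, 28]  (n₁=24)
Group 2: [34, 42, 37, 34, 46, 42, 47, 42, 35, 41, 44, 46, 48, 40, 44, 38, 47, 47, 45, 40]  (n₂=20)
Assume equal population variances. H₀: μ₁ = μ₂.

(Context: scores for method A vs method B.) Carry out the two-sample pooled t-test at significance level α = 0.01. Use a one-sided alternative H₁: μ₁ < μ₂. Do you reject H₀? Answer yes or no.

reject H₀: yes

x̄₁=33.500, s₁=4.597, n₁=24
x̄₂=41.950, s₂=4.513, n₂=20
s_p² = [23·4.597² + 19·4.513²]/42 = 20.7845
SE = √(s_p²·(1/24+1/20)) = 1.3803
t = (33.500−41.950)/1.3803 = -6.1218
df = 42
p-value (one-sided, H₁ less) = 0.00000
At α=0.01: p < α → reject H₀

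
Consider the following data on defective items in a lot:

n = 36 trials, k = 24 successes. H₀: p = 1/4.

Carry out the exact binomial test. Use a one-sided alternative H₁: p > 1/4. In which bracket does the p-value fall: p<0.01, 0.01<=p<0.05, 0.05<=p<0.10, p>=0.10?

p-value bracket: p<0.01

Exact binomial: n=36, k=24, p₀=1/4=0.2500
P(X≥24) from Σ C(n,i)·p₀^i·(1−p₀)^(n−i)
p-value (one-sided, H₁ greater) = 0.00000
→ bracket: p<0.01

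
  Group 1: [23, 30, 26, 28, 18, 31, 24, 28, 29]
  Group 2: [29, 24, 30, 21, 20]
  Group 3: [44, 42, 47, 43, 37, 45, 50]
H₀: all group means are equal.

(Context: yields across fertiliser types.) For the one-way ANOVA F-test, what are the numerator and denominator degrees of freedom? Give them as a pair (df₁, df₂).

k = 3 groups, N = 21 total
df = (k−1, N−k) = (3−1, 21−3) = (2, 18)

degrees of freedom = [2, 18]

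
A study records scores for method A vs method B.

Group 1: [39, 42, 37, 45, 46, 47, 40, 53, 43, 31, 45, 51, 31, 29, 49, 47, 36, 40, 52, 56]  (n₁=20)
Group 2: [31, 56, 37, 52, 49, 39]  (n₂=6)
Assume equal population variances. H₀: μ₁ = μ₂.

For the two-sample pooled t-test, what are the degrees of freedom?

degrees of freedom = 24

df = n₁ + n₂ − 2 = 20 + 6 − 2 = 24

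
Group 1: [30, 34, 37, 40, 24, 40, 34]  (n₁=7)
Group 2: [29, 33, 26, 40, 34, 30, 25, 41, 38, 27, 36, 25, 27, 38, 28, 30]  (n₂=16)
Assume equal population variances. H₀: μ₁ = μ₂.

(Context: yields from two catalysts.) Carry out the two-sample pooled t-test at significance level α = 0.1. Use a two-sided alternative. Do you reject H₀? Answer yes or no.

x̄₁=34.143, s₁=5.728, n₁=7
x̄₂=31.688, s₂=5.498, n₂=16
s_p² = [6·5.728² + 15·5.498²]/21 = 30.9664
SE = √(s_p²·(1/7+1/16)) = 2.5217
t = (34.143−31.688)/2.5217 = 0.9737
df = 21
p-value (two-sided) = 0.34130
At α=0.1: p ≥ α → fail to reject H₀

reject H₀: no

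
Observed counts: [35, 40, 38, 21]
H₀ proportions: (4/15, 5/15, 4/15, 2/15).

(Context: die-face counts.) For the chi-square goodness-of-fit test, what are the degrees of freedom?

degrees of freedom = 3

df = k − 1 = 4 − 1 = 3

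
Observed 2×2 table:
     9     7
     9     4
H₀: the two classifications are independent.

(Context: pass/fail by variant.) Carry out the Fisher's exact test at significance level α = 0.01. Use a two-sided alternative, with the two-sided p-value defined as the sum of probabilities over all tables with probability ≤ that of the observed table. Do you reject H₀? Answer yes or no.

Margins: r₁=16, r₂=13, c₁=18, c₂=11, n=29
p_obs = C(16,9)·C(13,9)/C(29,18); sum pmf over tables with pmf ≤ p_obs
p-value (two-sided) = 0.70211
At α=0.01: p ≥ α → fail to reject H₀

reject H₀: no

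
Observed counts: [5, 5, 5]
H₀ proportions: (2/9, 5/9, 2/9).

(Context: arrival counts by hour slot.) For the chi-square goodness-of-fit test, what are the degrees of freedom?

df = k − 1 = 3 − 1 = 2

degrees of freedom = 2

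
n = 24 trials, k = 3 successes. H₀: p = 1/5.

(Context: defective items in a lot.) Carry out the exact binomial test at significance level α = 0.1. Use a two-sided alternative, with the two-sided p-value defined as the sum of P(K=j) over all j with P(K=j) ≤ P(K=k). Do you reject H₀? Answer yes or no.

reject H₀: no

Exact binomial: n=24, k=3, p₀=1/5=0.2000
P(X=j) = C(n,j)·p₀^j·(1−p₀)^(n−j); p = Σ P(X=j) over j with P(X=j) ≤ P(X=3)
p-value (two-sided) = 0.45279
At α=0.1: p ≥ α → fail to reject H₀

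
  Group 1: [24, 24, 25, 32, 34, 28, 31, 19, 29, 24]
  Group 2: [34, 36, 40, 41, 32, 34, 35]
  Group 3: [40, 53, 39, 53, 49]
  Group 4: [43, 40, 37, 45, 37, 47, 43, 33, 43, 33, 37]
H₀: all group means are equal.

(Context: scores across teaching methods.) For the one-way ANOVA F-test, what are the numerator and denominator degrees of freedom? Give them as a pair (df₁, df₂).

k = 4 groups, N = 33 total
df = (k−1, N−k) = (4−1, 33−4) = (3, 29)

degrees of freedom = [3, 29]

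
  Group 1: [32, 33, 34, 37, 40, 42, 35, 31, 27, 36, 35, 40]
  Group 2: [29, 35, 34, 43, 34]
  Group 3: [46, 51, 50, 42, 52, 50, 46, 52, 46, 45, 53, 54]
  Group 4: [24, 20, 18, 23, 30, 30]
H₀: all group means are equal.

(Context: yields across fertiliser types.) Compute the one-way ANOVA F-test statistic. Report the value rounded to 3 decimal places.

test statistic = 48.334

Group means [35.17, 35.00, 48.92, 24.17], grand mean 37.971
SSB = Σnᵢ(x̄ᵢ−x̄)² = 2719.555; SSW = ΣΣ(x−x̄ᵢ)² = 581.417
MSB = 2719.555/3 = 906.5183; MSW = 581.417/31 = 18.7554
F = MSB/MSW = 48.3338
df = (3, 31)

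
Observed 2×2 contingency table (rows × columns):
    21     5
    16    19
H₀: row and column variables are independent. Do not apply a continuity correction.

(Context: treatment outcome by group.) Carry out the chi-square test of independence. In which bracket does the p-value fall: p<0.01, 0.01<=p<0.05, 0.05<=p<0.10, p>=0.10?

Row totals [26, 35], col totals [37, 24], n=61
χ² = (21−15.77)²/15.77 + (5−10.23)²/10.23 + (16−21.23)²/21.23 + (19−13.77)²/13.77 = 7.6817
df = 1
p-value (upper-tail) = 0.00558
→ bracket: p<0.01

p-value bracket: p<0.01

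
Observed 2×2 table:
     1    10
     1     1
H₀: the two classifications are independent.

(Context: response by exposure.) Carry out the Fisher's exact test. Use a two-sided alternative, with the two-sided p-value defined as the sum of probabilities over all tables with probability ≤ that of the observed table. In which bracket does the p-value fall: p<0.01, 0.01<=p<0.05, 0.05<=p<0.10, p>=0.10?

Margins: r₁=11, r₂=2, c₁=2, c₂=11, n=13
p_obs = C(11,1)·C(2,1)/C(13,2); sum pmf over tables with pmf ≤ p_obs
p-value (two-sided) = 0.29487
→ bracket: p>=0.10

p-value bracket: p>=0.10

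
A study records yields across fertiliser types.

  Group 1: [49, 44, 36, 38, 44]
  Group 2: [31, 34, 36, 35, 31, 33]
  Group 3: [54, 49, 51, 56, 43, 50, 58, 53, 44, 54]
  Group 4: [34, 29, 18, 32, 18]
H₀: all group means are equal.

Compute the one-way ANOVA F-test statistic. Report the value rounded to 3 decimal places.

test statistic = 31.453

Group means [42.20, 33.33, 51.20, 26.20], grand mean 40.538
SSB = Σnᵢ(x̄ᵢ−x̄)² = 2489.928; SSW = ΣΣ(x−x̄ᵢ)² = 580.533
MSB = 2489.928/3 = 829.9761; MSW = 580.533/22 = 26.3879
F = MSB/MSW = 31.4529
df = (3, 22)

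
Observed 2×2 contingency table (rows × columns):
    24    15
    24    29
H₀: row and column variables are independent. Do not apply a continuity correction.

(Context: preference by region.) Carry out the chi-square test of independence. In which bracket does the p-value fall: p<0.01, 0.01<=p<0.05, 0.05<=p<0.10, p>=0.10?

Row totals [39, 53], col totals [48, 44], n=92
χ² = (24−20.35)²/20.35 + (15−18.65)²/18.65 + (24−27.65)²/27.65 + (29−25.35)²/25.35 = 2.3792
df = 1
p-value (upper-tail) = 0.12296
→ bracket: p>=0.10

p-value bracket: p>=0.10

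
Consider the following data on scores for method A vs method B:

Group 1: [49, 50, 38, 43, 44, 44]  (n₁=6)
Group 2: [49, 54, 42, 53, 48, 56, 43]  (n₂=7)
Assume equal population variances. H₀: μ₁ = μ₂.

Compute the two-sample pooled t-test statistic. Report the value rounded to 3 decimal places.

x̄₁=44.667, s₁=4.367, n₁=6
x̄₂=49.286, s₂=5.407, n₂=7
s_p² = [5·4.367² + 6·5.407²]/11 = 24.6147
SE = √(s_p²·(1/6+1/7)) = 2.7602
t = (44.667−49.286)/2.7602 = -1.6734
df = 11

test statistic = -1.673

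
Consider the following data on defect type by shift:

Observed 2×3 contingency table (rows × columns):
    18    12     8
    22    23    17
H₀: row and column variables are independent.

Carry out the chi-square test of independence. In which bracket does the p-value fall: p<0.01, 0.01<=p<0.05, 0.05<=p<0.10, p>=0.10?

Row totals [38, 62], col totals [40, 35, 25], n=100
χ² = (18−15.20)²/15.20 + (12−13.30)²/13.30 + (8−9.50)²/9.50 + (22−24.80)²/24.80 + (23−21.70)²/21.70 + (17−15.50)²/15.50 = 1.4189
df = 2
p-value (upper-tail) = 0.49192
→ bracket: p>=0.10

p-value bracket: p>=0.10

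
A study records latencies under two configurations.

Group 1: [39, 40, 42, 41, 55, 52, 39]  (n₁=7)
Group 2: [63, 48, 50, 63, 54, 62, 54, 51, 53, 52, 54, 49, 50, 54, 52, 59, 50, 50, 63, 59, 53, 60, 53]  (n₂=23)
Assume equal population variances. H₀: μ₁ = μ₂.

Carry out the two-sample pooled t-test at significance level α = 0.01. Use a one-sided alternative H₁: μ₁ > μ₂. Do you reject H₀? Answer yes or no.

reject H₀: no

x̄₁=44.000, s₁=6.633, n₁=7
x̄₂=54.609, s₂=4.906, n₂=23
s_p² = [6·6.633² + 22·4.906²]/28 = 28.3385
SE = √(s_p²·(1/7+1/23)) = 2.2979
t = (44.000−54.609)/2.2979 = -4.6166
df = 28
p-value (one-sided, H₁ greater) = 0.99996
At α=0.01: p ≥ α → fail to reject H₀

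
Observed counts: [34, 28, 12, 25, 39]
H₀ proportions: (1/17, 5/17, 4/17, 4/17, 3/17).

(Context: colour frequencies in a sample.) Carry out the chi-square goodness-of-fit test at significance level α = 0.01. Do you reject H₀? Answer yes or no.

reject H₀: yes

n = 138; E_i = n·p_i = [8.12, 40.59, 32.47, 32.47, 24.35]
χ² = (34−8.12)²/8.12 + (28−40.59)²/40.59 + (12−32.47)²/32.47 + (25−32.47)²/32.47 + (39−24.35)²/24.35 = 109.8612
df = 4
p-value (upper-tail) = 0.00000
At α=0.01: p < α → reject H₀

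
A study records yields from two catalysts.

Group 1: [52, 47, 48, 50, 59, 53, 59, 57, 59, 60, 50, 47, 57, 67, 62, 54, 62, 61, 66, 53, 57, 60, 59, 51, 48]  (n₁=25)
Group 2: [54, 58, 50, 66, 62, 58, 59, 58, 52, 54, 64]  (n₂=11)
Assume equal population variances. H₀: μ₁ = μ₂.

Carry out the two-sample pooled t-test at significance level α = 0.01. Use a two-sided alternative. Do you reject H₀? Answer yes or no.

reject H₀: no

x̄₁=55.920, s₁=5.823, n₁=25
x̄₂=57.727, s₂=4.982, n₂=11
s_p² = [24·5.823² + 10·4.982²]/34 = 31.2359
SE = √(s_p²·(1/25+1/11)) = 2.0221
t = (55.920−57.727)/2.0221 = -0.8937
df = 34
p-value (two-sided) = 0.37774
At α=0.01: p ≥ α → fail to reject H₀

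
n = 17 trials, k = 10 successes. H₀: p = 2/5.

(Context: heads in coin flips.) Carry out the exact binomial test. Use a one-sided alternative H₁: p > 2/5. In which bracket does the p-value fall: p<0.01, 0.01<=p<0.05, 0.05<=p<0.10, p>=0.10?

p-value bracket: 0.05<=p<0.10

Exact binomial: n=17, k=10, p₀=2/5=0.4000
P(X≥10) from Σ C(n,i)·p₀^i·(1−p₀)^(n−i)
p-value (one-sided, H₁ greater) = 0.09190
→ bracket: 0.05<=p<0.10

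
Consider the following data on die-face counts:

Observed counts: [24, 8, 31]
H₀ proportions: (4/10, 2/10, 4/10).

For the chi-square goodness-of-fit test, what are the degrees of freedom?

degrees of freedom = 2

df = k − 1 = 3 − 1 = 2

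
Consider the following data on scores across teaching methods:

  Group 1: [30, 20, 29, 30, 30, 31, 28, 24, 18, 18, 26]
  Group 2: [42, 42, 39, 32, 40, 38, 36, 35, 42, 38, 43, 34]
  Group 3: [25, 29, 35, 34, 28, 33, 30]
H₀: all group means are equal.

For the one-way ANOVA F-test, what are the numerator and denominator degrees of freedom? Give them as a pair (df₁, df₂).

k = 3 groups, N = 30 total
df = (k−1, N−k) = (3−1, 30−3) = (2, 27)

degrees of freedom = [2, 27]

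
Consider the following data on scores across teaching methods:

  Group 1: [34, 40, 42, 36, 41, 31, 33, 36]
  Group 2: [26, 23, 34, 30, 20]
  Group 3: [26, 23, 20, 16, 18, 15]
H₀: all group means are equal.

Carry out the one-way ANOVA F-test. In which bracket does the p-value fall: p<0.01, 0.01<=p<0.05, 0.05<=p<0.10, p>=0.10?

Group means [36.62, 26.60, 19.67], grand mean 28.632
SSB = Σnᵢ(x̄ᵢ−x̄)² = 1014.013; SSW = ΣΣ(x−x̄ᵢ)² = 324.408
MSB = 1014.013/2 = 507.0064; MSW = 324.408/16 = 20.2755
F = MSB/MSW = 25.0058
df = (2, 16)
p-value (upper-tail) = 0.00001
→ bracket: p<0.01

p-value bracket: p<0.01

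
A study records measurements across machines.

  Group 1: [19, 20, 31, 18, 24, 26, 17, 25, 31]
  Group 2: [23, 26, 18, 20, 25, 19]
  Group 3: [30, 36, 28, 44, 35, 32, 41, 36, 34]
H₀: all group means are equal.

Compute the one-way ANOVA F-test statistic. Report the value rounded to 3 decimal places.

test statistic = 18.700

Group means [23.44, 21.83, 35.11], grand mean 27.417
SSB = Σnᵢ(x̄ᵢ−x̄)² = 861.889; SSW = ΣΣ(x−x̄ᵢ)² = 483.944
MSB = 861.889/2 = 430.9444; MSW = 483.944/21 = 23.0450
F = MSB/MSW = 18.7001
df = (2, 21)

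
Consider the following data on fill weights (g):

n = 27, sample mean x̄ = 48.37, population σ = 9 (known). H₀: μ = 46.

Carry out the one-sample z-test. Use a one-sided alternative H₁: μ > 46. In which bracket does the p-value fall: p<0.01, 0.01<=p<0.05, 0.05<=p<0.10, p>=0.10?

p-value bracket: 0.05<=p<0.10

SE = σ/√n = 9/√27 = 1.7321
z = (x̄−μ₀)/SE = (48.37−46)/1.7321 = 1.3683
p-value (one-sided, H₁ greater) = 0.08561
→ bracket: 0.05<=p<0.10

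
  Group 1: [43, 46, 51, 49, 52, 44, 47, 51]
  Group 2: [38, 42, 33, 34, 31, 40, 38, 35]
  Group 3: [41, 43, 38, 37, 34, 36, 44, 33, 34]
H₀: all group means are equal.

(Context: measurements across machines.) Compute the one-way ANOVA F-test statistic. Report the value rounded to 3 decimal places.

Group means [47.88, 36.38, 37.78], grand mean 40.560
SSB = Σnᵢ(x̄ᵢ−x̄)² = 637.854; SSW = ΣΣ(x−x̄ᵢ)² = 310.306
MSB = 637.854/2 = 318.9272; MSW = 310.306/22 = 14.1048
F = MSB/MSW = 22.6113
df = (2, 22)

test statistic = 22.611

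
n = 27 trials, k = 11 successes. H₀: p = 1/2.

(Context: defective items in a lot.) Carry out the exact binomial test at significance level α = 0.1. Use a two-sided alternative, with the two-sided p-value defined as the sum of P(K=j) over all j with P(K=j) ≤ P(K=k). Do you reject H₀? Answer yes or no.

reject H₀: no

Exact binomial: n=27, k=11, p₀=1/2=0.5000
P(X=j) = C(n,j)·p₀^j·(1−p₀)^(n−j); p = Σ P(X=j) over j with P(X=j) ≤ P(X=11)
p-value (two-sided) = 0.44207
At α=0.1: p ≥ α → fail to reject H₀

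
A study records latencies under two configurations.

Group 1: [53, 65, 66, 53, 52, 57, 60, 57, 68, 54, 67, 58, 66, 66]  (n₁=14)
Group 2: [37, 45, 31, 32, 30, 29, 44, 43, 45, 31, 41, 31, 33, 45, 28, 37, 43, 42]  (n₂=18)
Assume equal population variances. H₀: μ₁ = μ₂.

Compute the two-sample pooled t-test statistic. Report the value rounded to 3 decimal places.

test statistic = 10.407

x̄₁=60.143, s₁=5.985, n₁=14
x̄₂=37.056, s₂=6.403, n₂=18
s_p² = [13·5.985² + 17·6.403²]/30 = 38.7553
SE = √(s_p²·(1/14+1/18)) = 2.2184
t = (60.143−37.056)/2.2184 = 10.4072
df = 30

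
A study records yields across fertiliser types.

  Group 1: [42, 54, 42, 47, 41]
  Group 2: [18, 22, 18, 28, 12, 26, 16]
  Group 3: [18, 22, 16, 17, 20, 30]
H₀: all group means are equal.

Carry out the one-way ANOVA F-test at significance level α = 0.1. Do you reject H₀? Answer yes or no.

Group means [45.20, 20.00, 20.50], grand mean 27.167
SSB = Σnᵢ(x̄ᵢ−x̄)² = 2252.200; SSW = ΣΣ(x−x̄ᵢ)² = 442.300
MSB = 2252.200/2 = 1126.1000; MSW = 442.300/15 = 29.4867
F = MSB/MSW = 38.1901
df = (2, 15)
p-value (upper-tail) = 0.00000
At α=0.1: p < α → reject H₀

reject H₀: yes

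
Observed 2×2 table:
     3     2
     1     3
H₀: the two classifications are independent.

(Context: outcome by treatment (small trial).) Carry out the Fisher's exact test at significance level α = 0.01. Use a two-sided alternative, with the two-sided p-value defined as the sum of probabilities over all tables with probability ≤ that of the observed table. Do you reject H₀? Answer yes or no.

reject H₀: no

Margins: r₁=5, r₂=4, c₁=4, c₂=5, n=9
p_obs = C(5,3)·C(4,1)/C(9,4); sum pmf over tables with pmf ≤ p_obs
p-value (two-sided) = 0.52381
At α=0.01: p ≥ α → fail to reject H₀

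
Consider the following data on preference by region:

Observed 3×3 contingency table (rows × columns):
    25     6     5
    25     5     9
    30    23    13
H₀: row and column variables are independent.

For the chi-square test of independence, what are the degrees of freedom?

df = (r−1)(c−1) = (3−1)·(3−1) = 4

degrees of freedom = 4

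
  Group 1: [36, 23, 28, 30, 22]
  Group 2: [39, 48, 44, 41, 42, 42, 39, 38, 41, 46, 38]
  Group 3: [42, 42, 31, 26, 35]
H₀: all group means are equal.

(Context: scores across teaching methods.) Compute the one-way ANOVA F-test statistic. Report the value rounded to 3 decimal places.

test statistic = 14.125

Group means [27.80, 41.64, 35.20], grand mean 36.810
SSB = Σnᵢ(x̄ᵢ−x̄)² = 675.093; SSW = ΣΣ(x−x̄ᵢ)² = 430.145
MSB = 675.093/2 = 337.5463; MSW = 430.145/18 = 23.8970
F = MSB/MSW = 14.1251
df = (2, 18)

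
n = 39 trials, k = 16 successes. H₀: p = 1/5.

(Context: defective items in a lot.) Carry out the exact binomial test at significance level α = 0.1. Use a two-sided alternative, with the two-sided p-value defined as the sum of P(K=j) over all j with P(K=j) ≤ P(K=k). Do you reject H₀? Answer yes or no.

reject H₀: yes

Exact binomial: n=39, k=16, p₀=1/5=0.2000
P(X=j) = C(n,j)·p₀^j·(1−p₀)^(n−j); p = Σ P(X=j) over j with P(X=j) ≤ P(X=16)
p-value (two-sided) = 0.00232
At α=0.1: p < α → reject H₀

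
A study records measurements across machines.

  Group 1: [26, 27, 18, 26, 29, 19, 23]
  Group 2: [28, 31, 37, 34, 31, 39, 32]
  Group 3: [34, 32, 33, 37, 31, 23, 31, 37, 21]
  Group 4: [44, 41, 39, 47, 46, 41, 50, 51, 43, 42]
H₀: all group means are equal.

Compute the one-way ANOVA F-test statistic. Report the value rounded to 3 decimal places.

Group means [24.00, 33.14, 31.00, 44.40], grand mean 34.030
SSB = Σnᵢ(x̄ᵢ−x̄)² = 1867.713; SSW = ΣΣ(x−x̄ᵢ)² = 585.257
MSB = 1867.713/3 = 622.5709; MSW = 585.257/29 = 20.1813
F = MSB/MSW = 30.8489
df = (3, 29)

test statistic = 30.849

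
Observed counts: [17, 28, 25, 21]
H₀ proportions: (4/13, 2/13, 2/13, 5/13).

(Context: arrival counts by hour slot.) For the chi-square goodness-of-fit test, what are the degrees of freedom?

df = k − 1 = 4 − 1 = 3

degrees of freedom = 3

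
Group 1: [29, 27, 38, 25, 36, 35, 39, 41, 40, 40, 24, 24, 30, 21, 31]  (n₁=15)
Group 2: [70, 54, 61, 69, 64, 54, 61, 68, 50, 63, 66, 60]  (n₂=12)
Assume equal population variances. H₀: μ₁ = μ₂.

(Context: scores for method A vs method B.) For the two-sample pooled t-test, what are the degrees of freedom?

df = n₁ + n₂ − 2 = 15 + 12 − 2 = 25

degrees of freedom = 25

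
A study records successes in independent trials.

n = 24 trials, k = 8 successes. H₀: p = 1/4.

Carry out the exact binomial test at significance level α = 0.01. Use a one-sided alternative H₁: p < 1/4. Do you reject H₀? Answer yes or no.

reject H₀: no

Exact binomial: n=24, k=8, p₀=1/4=0.2500
P(X≤8) from Σ C(n,i)·p₀^i·(1−p₀)^(n−i)
p-value (one-sided, H₁ less) = 0.87868
At α=0.01: p ≥ α → fail to reject H₀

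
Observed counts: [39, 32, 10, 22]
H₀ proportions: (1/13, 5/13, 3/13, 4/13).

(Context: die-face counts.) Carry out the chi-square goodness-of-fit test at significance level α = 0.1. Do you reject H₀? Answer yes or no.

n = 103; E_i = n·p_i = [7.92, 39.62, 23.77, 31.69]
χ² = (39−7.92)²/7.92 + (32−39.62)²/39.62 + (10−23.77)²/23.77 + (22−31.69)²/31.69 = 134.2984
df = 3
p-value (upper-tail) = 0.00000
At α=0.1: p < α → reject H₀

reject H₀: yes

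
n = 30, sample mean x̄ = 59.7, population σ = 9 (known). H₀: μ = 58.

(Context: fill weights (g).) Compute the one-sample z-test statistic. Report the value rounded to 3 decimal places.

test statistic = 1.035

SE = σ/√n = 9/√30 = 1.6432
z = (x̄−μ₀)/SE = (59.7−58)/1.6432 = 1.0346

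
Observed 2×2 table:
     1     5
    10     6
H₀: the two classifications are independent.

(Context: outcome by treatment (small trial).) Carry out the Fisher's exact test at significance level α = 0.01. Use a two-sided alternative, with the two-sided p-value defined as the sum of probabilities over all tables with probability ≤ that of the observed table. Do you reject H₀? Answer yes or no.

Margins: r₁=6, r₂=16, c₁=11, c₂=11, n=22
p_obs = C(6,1)·C(16,10)/C(22,11); sum pmf over tables with pmf ≤ p_obs
p-value (two-sided) = 0.14861
At α=0.01: p ≥ α → fail to reject H₀

reject H₀: no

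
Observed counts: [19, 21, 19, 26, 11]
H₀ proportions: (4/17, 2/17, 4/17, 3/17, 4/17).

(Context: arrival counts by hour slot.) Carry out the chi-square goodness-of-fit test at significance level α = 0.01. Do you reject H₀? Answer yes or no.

n = 96; E_i = n·p_i = [22.59, 11.29, 22.59, 16.94, 22.59]
χ² = (19−22.59)²/22.59 + (21−11.29)²/11.29 + (19−22.59)²/22.59 + (26−16.94)²/16.94 + (11−22.59)²/22.59 = 20.2700
df = 4
p-value (upper-tail) = 0.00044
At α=0.01: p < α → reject H₀

reject H₀: yes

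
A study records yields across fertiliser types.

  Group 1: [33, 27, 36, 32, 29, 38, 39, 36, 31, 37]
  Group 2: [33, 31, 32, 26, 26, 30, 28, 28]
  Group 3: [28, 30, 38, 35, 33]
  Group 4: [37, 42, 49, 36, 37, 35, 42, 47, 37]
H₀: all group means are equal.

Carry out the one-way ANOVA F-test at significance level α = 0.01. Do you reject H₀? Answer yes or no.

reject H₀: yes

Group means [33.80, 29.25, 32.80, 40.22], grand mean 34.312
SSB = Σnᵢ(x̄ᵢ−x̄)² = 533.419; SSW = ΣΣ(x−x̄ᵢ)² = 463.456
MSB = 533.419/3 = 177.8065; MSW = 463.456/28 = 16.5520
F = MSB/MSW = 10.7423
df = (3, 28)
p-value (upper-tail) = 0.00007
At α=0.01: p < α → reject H₀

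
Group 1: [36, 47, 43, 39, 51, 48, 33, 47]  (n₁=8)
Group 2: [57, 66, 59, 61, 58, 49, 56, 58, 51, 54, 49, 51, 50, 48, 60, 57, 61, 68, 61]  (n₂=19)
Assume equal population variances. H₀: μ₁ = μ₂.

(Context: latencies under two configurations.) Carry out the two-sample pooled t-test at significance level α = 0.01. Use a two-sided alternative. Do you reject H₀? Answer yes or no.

x̄₁=43.000, s₁=6.392, n₁=8
x̄₂=56.526, s₂=5.777, n₂=19
s_p² = [7·6.392² + 18·5.777²]/25 = 35.4695
SE = √(s_p²·(1/8+1/19)) = 2.5101
t = (43.000−56.526)/2.5101 = -5.3888
df = 25
p-value (two-sided) = 0.00001
At α=0.01: p < α → reject H₀

reject H₀: yes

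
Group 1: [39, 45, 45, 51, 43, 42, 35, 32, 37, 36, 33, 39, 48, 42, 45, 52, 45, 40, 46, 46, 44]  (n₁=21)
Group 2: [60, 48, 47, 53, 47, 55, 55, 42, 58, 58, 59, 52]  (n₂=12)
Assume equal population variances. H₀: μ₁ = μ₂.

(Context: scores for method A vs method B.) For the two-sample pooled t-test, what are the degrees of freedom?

degrees of freedom = 31

df = n₁ + n₂ − 2 = 21 + 12 − 2 = 31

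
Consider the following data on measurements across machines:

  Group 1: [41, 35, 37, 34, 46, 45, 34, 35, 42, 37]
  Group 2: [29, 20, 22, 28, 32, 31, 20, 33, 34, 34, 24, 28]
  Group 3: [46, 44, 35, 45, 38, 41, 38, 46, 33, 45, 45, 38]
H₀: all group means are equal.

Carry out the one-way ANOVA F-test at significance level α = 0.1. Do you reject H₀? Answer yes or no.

Group means [38.60, 27.92, 41.17], grand mean 35.735
SSB = Σnᵢ(x̄ᵢ−x̄)² = 1169.634; SSW = ΣΣ(x−x̄ᵢ)² = 722.983
MSB = 1169.634/2 = 584.8172; MSW = 722.983/31 = 23.3220
F = MSB/MSW = 25.0757
df = (2, 31)
p-value (upper-tail) = 0.00000
At α=0.1: p < α → reject H₀

reject H₀: yes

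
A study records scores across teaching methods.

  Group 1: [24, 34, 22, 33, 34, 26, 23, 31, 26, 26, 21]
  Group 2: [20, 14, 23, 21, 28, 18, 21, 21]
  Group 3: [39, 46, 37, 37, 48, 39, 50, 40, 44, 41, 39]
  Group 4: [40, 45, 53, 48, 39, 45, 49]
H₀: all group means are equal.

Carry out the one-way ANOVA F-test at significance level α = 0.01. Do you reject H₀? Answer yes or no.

reject H₀: yes

Group means [27.27, 20.75, 41.82, 45.57], grand mean 33.649
SSB = Σnᵢ(x̄ᵢ−x̄)² = 3507.400; SSW = ΣΣ(x−x̄ᵢ)² = 699.032
MSB = 3507.400/3 = 1169.1333; MSW = 699.032/33 = 21.1828
F = MSB/MSW = 55.1926
df = (3, 33)
p-value (upper-tail) = 0.00000
At α=0.01: p < α → reject H₀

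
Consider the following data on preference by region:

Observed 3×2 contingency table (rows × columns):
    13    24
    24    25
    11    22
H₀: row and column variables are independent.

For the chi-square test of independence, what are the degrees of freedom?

degrees of freedom = 2

df = (r−1)(c−1) = (3−1)·(2−1) = 2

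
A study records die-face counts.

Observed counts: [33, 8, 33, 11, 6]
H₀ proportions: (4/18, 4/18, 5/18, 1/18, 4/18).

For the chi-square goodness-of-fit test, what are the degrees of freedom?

df = k − 1 = 5 − 1 = 4

degrees of freedom = 4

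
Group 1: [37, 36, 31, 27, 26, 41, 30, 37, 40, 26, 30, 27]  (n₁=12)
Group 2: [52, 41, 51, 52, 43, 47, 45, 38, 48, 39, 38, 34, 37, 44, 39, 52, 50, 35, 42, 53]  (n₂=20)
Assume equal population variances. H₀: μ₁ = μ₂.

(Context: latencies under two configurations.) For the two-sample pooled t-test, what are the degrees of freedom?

degrees of freedom = 30

df = n₁ + n₂ − 2 = 12 + 20 − 2 = 30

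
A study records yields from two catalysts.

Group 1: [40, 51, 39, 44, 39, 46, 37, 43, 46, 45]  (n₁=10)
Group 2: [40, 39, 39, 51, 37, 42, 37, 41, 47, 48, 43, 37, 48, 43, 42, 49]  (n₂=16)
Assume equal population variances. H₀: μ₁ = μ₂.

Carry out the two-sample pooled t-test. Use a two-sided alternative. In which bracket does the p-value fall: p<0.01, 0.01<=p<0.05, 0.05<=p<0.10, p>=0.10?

p-value bracket: p>=0.10

x̄₁=43.000, s₁=4.269, n₁=10
x̄₂=42.688, s₂=4.615, n₂=16
s_p² = [9·4.269² + 15·4.615²]/24 = 20.1432
SE = √(s_p²·(1/10+1/16)) = 1.8092
t = (43.000−42.688)/1.8092 = 0.1727
df = 24
p-value (two-sided) = 0.86431
→ bracket: p>=0.10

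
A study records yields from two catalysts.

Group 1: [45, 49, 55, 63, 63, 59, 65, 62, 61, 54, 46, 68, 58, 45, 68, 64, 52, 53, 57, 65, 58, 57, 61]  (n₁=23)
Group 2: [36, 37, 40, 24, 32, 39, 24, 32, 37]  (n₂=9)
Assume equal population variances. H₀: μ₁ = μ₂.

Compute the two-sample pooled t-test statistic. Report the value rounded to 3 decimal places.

test statistic = 9.189

x̄₁=57.739, s₁=6.969, n₁=23
x̄₂=33.444, s₂=6.002, n₂=9
s_p² = [22·6.969² + 8·6.002²]/30 = 45.2219
SE = √(s_p²·(1/23+1/9)) = 2.6440
t = (57.739−33.444)/2.6440 = 9.1886
df = 30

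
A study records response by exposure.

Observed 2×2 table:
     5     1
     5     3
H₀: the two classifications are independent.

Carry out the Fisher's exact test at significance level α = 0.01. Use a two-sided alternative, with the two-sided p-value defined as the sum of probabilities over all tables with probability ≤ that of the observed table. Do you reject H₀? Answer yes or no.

reject H₀: no

Margins: r₁=6, r₂=8, c₁=10, c₂=4, n=14
p_obs = C(6,5)·C(8,5)/C(14,10); sum pmf over tables with pmf ≤ p_obs
p-value (two-sided) = 0.58042
At α=0.01: p ≥ α → fail to reject H₀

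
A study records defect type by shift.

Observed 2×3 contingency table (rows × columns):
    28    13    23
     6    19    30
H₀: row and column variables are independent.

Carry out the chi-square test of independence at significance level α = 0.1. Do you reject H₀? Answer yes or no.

Row totals [64, 55], col totals [34, 32, 53], n=119
χ² = (28−18.29)²/18.29 + (13−17.21)²/17.21 + (23−28.50)²/28.50 + (6−15.71)²/15.71 + (19−14.79)²/14.79 + (30−24.50)²/24.50 = 15.6939
df = 2
p-value (upper-tail) = 0.00039
At α=0.1: p < α → reject H₀

reject H₀: yes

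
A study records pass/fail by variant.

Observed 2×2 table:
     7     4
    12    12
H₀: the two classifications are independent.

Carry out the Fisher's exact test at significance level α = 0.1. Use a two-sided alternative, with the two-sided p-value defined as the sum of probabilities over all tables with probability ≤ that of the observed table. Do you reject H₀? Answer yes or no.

reject H₀: no

Margins: r₁=11, r₂=24, c₁=19, c₂=16, n=35
p_obs = C(11,7)·C(24,12)/C(35,19); sum pmf over tables with pmf ≤ p_obs
p-value (two-sided) = 0.49277
At α=0.1: p ≥ α → fail to reject H₀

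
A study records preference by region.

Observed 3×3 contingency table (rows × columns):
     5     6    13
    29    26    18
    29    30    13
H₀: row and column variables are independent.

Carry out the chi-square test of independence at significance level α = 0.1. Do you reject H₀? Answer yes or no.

Row totals [24, 73, 72], col totals [63, 62, 44], n=169
χ² = (5−8.95)²/8.95 + (6−8.80)²/8.80 + (13−6.25)²/6.25 + (29−27.21)²/27.21 + (26−26.78)²/26.78 + (18−19.01)²/19.01 + (29−26.84)²/26.84 + (30−26.41)²/26.41 + (13−18.75)²/18.75 = 12.5444
df = 4
p-value (upper-tail) = 0.01373
At α=0.1: p < α → reject H₀

reject H₀: yes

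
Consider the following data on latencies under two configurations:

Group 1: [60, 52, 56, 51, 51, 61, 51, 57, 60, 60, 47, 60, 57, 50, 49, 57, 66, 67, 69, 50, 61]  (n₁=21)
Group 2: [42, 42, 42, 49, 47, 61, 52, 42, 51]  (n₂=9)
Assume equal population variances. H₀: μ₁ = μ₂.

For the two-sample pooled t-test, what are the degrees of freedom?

degrees of freedom = 28

df = n₁ + n₂ − 2 = 21 + 9 − 2 = 28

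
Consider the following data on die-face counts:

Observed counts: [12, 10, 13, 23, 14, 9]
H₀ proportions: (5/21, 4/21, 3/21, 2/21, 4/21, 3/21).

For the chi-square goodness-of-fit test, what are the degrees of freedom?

df = k − 1 = 6 − 1 = 5

degrees of freedom = 5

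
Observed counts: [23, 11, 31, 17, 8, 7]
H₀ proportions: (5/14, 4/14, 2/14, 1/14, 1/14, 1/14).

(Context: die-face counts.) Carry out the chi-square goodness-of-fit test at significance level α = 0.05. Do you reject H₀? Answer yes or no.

reject H₀: yes

n = 97; E_i = n·p_i = [34.64, 27.71, 13.86, 6.93, 6.93, 6.93]
χ² = (23−34.64)²/34.64 + (11−27.71)²/27.71 + (31−13.86)²/13.86 + (17−6.93)²/6.93 + (8−6.93)²/6.93 + (7−6.93)²/6.93 = 50.0072
df = 5
p-value (upper-tail) = 0.00000
At α=0.05: p < α → reject H₀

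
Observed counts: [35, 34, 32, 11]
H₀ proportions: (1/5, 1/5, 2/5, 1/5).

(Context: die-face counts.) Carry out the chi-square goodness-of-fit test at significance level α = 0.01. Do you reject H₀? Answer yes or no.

reject H₀: yes

n = 112; E_i = n·p_i = [22.40, 22.40, 44.80, 22.40]
χ² = (35−22.40)²/22.40 + (34−22.40)²/22.40 + (32−44.80)²/44.80 + (11−22.40)²/22.40 = 22.5536
df = 3
p-value (upper-tail) = 0.00005
At α=0.01: p < α → reject H₀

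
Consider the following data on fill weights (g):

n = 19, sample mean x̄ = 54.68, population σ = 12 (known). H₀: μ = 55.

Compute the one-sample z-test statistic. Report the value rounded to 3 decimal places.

test statistic = -0.116

SE = σ/√n = 12/√19 = 2.7530
z = (x̄−μ₀)/SE = (54.68−55)/2.7530 = -0.1162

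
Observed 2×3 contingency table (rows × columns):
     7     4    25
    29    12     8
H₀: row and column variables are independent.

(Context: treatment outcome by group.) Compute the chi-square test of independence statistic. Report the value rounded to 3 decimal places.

Row totals [36, 49], col totals [36, 16, 33], n=85
χ² = (7−15.25)²/15.25 + (4−6.78)²/6.78 + (25−13.98)²/13.98 + (29−20.75)²/20.75 + (12−9.22)²/9.22 + (8−19.02)²/19.02 = 24.7937
df = 2

test statistic = 24.794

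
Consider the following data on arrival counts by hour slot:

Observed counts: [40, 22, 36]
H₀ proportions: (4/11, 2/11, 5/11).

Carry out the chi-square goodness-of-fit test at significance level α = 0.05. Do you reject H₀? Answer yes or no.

reject H₀: no

n = 98; E_i = n·p_i = [35.64, 17.82, 44.55]
χ² = (40−35.64)²/35.64 + (22−17.82)²/17.82 + (36−44.55)²/44.55 = 3.1551
df = 2
p-value (upper-tail) = 0.20648
At α=0.05: p ≥ α → fail to reject H₀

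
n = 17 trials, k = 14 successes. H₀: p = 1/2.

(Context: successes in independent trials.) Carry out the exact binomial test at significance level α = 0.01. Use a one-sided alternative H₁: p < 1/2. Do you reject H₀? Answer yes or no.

Exact binomial: n=17, k=14, p₀=1/2=0.5000
P(X≤14) from Σ C(n,i)·p₀^i·(1−p₀)^(n−i)
p-value (one-sided, H₁ less) = 0.99883
At α=0.01: p ≥ α → fail to reject H₀

reject H₀: no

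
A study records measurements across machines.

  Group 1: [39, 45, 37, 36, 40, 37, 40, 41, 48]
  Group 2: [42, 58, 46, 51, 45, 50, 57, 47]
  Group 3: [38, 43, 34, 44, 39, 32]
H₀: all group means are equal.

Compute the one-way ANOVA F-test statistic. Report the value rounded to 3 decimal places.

test statistic = 11.496

Group means [40.33, 49.50, 38.33], grand mean 43.000
SSB = Σnᵢ(x̄ᵢ−x̄)² = 532.667; SSW = ΣΣ(x−x̄ᵢ)² = 463.333
MSB = 532.667/2 = 266.3333; MSW = 463.333/20 = 23.1667
F = MSB/MSW = 11.4964
df = (2, 20)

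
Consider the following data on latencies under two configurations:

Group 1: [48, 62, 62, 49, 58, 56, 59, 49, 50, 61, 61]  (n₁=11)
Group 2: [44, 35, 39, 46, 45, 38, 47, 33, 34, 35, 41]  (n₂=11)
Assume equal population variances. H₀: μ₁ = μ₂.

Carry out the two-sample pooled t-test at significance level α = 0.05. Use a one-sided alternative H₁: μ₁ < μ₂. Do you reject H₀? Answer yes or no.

reject H₀: no

x̄₁=55.909, s₁=5.770, n₁=11
x̄₂=39.727, s₂=5.159, n₂=11
s_p² = [10·5.770² + 10·5.159²]/20 = 29.9545
SE = √(s_p²·(1/11+1/11)) = 2.3337
t = (55.909−39.727)/2.3337 = 6.9339
df = 20
p-value (one-sided, H₁ less) = 1.00000
At α=0.05: p ≥ α → fail to reject H₀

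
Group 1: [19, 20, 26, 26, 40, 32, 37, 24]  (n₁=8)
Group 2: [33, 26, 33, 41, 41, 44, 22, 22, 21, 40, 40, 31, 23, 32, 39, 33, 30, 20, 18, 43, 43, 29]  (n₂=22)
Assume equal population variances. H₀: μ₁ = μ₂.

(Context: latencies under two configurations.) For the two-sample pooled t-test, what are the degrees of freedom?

degrees of freedom = 28

df = n₁ + n₂ − 2 = 8 + 22 − 2 = 28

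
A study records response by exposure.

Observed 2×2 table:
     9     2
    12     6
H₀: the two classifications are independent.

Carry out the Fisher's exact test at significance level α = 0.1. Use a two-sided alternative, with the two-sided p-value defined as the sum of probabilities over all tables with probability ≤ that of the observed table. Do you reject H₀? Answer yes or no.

Margins: r₁=11, r₂=18, c₁=21, c₂=8, n=29
p_obs = C(11,9)·C(18,12)/C(29,21); sum pmf over tables with pmf ≤ p_obs
p-value (two-sided) = 0.67063
At α=0.1: p ≥ α → fail to reject H₀

reject H₀: no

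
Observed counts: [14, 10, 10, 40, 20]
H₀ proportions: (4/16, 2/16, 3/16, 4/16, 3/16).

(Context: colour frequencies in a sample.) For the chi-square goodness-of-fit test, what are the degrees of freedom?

degrees of freedom = 4

df = k − 1 = 5 − 1 = 4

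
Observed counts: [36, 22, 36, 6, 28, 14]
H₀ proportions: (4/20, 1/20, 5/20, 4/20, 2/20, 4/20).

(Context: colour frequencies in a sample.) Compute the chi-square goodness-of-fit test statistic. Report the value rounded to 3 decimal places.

test statistic = 71.690

n = 142; E_i = n·p_i = [28.40, 7.10, 35.50, 28.40, 14.20, 28.40]
χ² = (36−28.40)²/28.40 + (22−7.10)²/7.10 + (36−35.50)²/35.50 + (6−28.40)²/28.40 + (28−14.20)²/14.20 + (14−28.40)²/28.40 = 71.6901
df = 5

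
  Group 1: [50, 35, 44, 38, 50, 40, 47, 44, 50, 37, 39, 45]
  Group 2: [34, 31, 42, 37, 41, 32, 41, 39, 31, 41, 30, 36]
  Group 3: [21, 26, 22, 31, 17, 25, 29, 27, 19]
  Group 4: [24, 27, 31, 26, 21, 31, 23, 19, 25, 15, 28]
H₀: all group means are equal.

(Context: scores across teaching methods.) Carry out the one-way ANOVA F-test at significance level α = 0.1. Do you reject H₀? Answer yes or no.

Group means [43.25, 36.25, 24.11, 24.55], grand mean 32.750
SSB = Σnᵢ(x̄ᵢ−x̄)² = 2882.134; SSW = ΣΣ(x−x̄ᵢ)² = 960.116
MSB = 2882.134/3 = 960.7113; MSW = 960.116/40 = 24.0029
F = MSB/MSW = 40.0248
df = (3, 40)
p-value (upper-tail) = 0.00000
At α=0.1: p < α → reject H₀

reject H₀: yes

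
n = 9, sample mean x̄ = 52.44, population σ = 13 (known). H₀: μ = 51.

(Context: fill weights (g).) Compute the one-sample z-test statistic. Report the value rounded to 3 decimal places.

test statistic = 0.332

SE = σ/√n = 13/√9 = 4.3333
z = (x̄−μ₀)/SE = (52.44−51)/4.3333 = 0.3323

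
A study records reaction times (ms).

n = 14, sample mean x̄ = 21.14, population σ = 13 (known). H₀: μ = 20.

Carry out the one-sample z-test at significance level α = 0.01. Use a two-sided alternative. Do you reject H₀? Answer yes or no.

reject H₀: no

SE = σ/√n = 13/√14 = 3.4744
z = (x̄−μ₀)/SE = (21.14−20)/3.4744 = 0.3281
p-value (two-sided) = 0.74283
At α=0.01: p ≥ α → fail to reject H₀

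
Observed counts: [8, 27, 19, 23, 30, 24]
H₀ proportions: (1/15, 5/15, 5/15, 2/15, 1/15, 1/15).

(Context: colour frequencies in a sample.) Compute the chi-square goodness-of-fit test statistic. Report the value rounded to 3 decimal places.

n = 131; E_i = n·p_i = [8.73, 43.67, 43.67, 17.47, 8.73, 8.73]
χ² = (8−8.73)²/8.73 + (27−43.67)²/43.67 + (19−43.67)²/43.67 + (23−17.47)²/17.47 + (30−8.73)²/8.73 + (24−8.73)²/8.73 = 100.5840
df = 5

test statistic = 100.584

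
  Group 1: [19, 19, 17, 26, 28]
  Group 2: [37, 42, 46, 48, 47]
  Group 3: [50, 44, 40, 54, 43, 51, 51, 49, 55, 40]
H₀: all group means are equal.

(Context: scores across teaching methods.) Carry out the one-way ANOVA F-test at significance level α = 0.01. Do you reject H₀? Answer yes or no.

reject H₀: yes

Group means [21.80, 44.00, 47.70], grand mean 40.300
SSB = Σnᵢ(x̄ᵢ−x̄)² = 2327.300; SSW = ΣΣ(x−x̄ᵢ)² = 452.900
MSB = 2327.300/2 = 1163.6500; MSW = 452.900/17 = 26.6412
F = MSB/MSW = 43.6786
df = (2, 17)
p-value (upper-tail) = 0.00000
At α=0.01: p < α → reject H₀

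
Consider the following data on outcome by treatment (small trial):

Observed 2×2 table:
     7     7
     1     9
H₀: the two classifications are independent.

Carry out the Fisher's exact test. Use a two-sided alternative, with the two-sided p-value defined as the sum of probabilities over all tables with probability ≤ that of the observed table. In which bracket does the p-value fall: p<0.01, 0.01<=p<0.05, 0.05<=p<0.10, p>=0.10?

Margins: r₁=14, r₂=10, c₁=8, c₂=16, n=24
p_obs = C(14,7)·C(10,1)/C(24,8); sum pmf over tables with pmf ≤ p_obs
p-value (two-sided) = 0.07908
→ bracket: 0.05<=p<0.10

p-value bracket: 0.05<=p<0.10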